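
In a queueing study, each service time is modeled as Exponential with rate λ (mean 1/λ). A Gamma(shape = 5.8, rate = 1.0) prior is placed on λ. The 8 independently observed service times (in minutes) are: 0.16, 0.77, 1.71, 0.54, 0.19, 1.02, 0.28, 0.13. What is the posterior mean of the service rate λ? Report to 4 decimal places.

With a Gamma(shape α, rate β) prior on the exponential rate λ, the posterior after n observations with total T = Σxᵢ is Gamma(α+n, β+T).
Sum of observations T = 4.80 minutes; n = 8.
Posterior: Gamma(5.8+8, 1.0+4.80) = Gamma(13.8, 5.80).
Posterior mean of λ = α/β = 13.8/5.80 = 2.3793.

2.3793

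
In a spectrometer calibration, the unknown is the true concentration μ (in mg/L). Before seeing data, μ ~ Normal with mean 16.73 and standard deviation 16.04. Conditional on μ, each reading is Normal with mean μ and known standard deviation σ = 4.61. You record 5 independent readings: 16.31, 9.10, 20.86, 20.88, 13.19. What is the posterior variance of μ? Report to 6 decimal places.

4.181342

For Normal data with known variance σ², a Normal(μ₀, σ₀²) prior on μ is conjugate. Posterior precision = 1/σ₀² + n/σ²; posterior mean is the precision-weighted average of μ₀ and x̄.
σ₀² = 16.04² = 257.2816, σ² = 4.61² = 21.2521; σ² + n·σ₀² = 21.2521 + 5·257.2816 = 1307.6601.
Posterior precision = 1/σ₀² + n/σ² = 1/257.2816 + 5/21.2521 = (σ² + n·σ₀²)/(σ₀²σ²) = 1307.6601/(257.2816·21.2521); posterior variance σₙ² = σ₀²σ²/(σ² + n·σ₀²) = 257.2816·21.2521/1307.6601 = 4.181342.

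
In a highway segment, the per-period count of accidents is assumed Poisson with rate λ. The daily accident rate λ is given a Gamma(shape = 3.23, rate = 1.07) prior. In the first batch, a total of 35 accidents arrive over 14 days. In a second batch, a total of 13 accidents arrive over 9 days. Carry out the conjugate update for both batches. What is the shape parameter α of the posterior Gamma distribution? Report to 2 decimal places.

With a Gamma(shape α, rate β) prior, the Poisson likelihood is conjugate: the posterior is Gamma(α + ΣXᵢ, β + n).
After batch 1: Gamma(α+S, β+n) = Gamma(3.23+35, 1.07+14) = Gamma(38.23, 15.07).
After batch 2: Gamma(α+S, β+n) = Gamma(38.23+13, 15.07+9) = Gamma(51.23, 24.07).
Posterior α = 51.23.

51.23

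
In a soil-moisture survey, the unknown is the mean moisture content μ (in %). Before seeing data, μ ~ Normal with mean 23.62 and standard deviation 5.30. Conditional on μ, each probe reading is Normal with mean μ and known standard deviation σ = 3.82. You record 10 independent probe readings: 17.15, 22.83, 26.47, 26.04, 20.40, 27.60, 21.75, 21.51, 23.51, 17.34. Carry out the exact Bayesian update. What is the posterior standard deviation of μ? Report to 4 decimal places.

For Normal data with known variance σ², a Normal(μ₀, σ₀²) prior on μ is conjugate. Posterior precision = 1/σ₀² + n/σ²; posterior mean is the precision-weighted average of μ₀ and x̄.
σ₀² = 5.30² = 28.09, σ² = 3.82² = 14.5924; σ² + n·σ₀² = 14.5924 + 10·28.09 = 295.4924.
Posterior precision = 1/σ₀² + n/σ² = 1/28.09 + 10/14.5924 = (σ² + n·σ₀²)/(σ₀²σ²) = 295.4924/(28.09·14.5924); posterior variance σₙ² = σ₀²σ²/(σ² + n·σ₀²) = 28.09·14.5924/295.4924 = 1.387178.
Posterior SD = √σₙ² = √(28.09·14.5924/295.4924) = 1.1778.

1.1778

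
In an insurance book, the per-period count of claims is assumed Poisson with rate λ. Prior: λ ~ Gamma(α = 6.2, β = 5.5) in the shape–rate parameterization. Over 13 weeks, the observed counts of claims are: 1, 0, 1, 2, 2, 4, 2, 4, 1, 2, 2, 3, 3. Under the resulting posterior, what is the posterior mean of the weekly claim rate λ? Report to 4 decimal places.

With a Gamma(shape α, rate β) prior, the Poisson likelihood is conjugate: the posterior is Gamma(α + ΣXᵢ, β + n).
Sum of counts S = 27 over n = 13 weeks.
Posterior: Gamma(α+S, β+n) = Gamma(6.2+27, 5.5+13) = Gamma(33.2, 18.5).
Posterior mean = α/β = 33.2/18.5 = 1.7946.

1.7946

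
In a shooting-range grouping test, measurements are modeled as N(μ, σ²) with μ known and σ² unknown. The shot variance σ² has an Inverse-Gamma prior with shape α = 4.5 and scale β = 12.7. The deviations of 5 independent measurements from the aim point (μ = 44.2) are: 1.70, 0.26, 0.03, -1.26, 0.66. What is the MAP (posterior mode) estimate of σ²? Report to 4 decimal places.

With known mean μ and an Inverse-Gamma(α, β) prior on σ², the Normal likelihood is conjugate: posterior is Inv-Gamma(α + n/2, β + Σ(xᵢ−μ)²/2).
Σ(xᵢ−μ)² = (1.70)² + (0.26)² + (0.03)² + (-1.26)² + (0.66)² = 4.9817.
Posterior: Inv-Gamma(4.5 + 5/2, 12.7 + 4.9817/2) = Inv-Gamma(7.00, 15.19085).
Mode = β/(α+1) = 15.19085/8.00 = 1.8989.

1.8989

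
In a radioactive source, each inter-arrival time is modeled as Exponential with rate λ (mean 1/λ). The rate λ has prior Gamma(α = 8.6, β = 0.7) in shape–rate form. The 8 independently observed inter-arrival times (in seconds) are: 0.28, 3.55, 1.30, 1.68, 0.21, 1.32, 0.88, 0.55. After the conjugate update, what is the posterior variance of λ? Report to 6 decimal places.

With a Gamma(shape α, rate β) prior on the exponential rate λ, the posterior after n observations with total T = Σxᵢ is Gamma(α+n, β+T).
Sum of observations T = 9.77 seconds; n = 8.
Posterior: Gamma(8.6+8, 0.7+9.77) = Gamma(16.6, 10.47).
Var = α/β² = 0.151431.

0.151431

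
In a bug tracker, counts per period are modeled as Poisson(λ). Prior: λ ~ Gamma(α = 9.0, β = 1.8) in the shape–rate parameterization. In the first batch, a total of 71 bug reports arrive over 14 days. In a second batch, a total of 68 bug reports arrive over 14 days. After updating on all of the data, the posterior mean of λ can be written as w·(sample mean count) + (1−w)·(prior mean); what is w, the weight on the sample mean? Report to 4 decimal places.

With a Gamma(shape α, rate β) prior, the Poisson likelihood is conjugate: the posterior is Gamma(α + ΣXᵢ, β + n).
Total number of days: n = 14 + 14 = 28.
Posterior mean = (α₀+S)/(β₀+n) = [n/(β₀+n)]·(S/n) + [β₀/(β₀+n)]·(α₀/β₀), so only n and β₀ enter the weight.
Weight on data w = n/(β₀+n) = 28/(1.8+28) = 28/29.8 = 0.9396.

0.9396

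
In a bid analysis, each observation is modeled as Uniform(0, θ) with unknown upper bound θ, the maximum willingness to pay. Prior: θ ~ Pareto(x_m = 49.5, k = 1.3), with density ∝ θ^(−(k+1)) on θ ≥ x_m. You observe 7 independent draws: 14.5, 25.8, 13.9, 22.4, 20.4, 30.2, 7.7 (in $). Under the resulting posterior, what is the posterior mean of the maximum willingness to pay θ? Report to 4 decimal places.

56.2808

A Pareto(scale x_m, shape k) prior on the upper bound θ of Uniform(0, θ) is conjugate: posterior is Pareto(max(x_m, max xᵢ), k + n).
Sample maximum = 30.2; prior scale x_m = 49.5 → posterior scale = max = 49.5.
Posterior shape = 1.3 + 7 = 8.3.
E[θ|data] = k·x_m/(k−1) = 8.3·49.5/7.3 = 56.2808.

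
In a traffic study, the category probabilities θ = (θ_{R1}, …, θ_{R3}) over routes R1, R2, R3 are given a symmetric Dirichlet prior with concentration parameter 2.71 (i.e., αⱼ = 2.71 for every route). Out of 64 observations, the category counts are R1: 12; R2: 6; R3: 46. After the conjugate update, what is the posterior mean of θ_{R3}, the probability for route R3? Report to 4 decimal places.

0.6753

The Dirichlet prior is conjugate to the Multinomial likelihood: each posterior αⱼ = prior αⱼ + observed count nⱼ.
Posterior concentration: (14.71, 8.71, 48.71), total = 72.13.
E[θ_{R3}|data] = α_{R3}/Σα = 48.71/72.13 = 0.6753.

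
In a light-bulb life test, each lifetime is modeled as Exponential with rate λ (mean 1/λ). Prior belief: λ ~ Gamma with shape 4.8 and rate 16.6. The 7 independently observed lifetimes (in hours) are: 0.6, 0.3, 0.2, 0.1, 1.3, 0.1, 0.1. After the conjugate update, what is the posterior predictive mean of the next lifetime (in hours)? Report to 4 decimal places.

With a Gamma(shape α, rate β) prior on the exponential rate λ, the posterior after n observations with total T = Σxᵢ is Gamma(α+n, β+T).
Sum of observations T = 2.7 hours; n = 7.
Posterior: Gamma(4.8+7, 16.6+2.7) = Gamma(11.8, 19.3).
The predictive distribution for the next observation is Lomax; its mean is β/(α−1) = 19.3/10.8 = 1.7870.

1.7870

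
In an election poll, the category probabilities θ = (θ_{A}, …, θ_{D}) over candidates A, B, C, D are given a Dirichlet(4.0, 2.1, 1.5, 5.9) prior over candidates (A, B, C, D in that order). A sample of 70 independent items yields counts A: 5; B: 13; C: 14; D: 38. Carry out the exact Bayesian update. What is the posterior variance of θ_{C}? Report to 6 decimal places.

0.001789

The Dirichlet prior is conjugate to the Multinomial likelihood: each posterior αⱼ = prior αⱼ + observed count nⱼ.
Posterior concentration: (9.0, 15.1, 15.5, 43.9), total = 83.5.
Var[θ_j] = α_j(Σα−α_j)/((Σα)²(Σα+1)) = 15.5·68.0/(83.5²·84.5) = 0.001789.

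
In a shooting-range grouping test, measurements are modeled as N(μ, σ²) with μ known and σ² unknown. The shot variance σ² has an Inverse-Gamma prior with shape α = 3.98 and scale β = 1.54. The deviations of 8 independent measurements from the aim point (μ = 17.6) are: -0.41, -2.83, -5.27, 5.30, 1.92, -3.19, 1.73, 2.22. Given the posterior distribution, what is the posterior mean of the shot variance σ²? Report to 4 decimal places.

6.3685

With known mean μ and an Inverse-Gamma(α, β) prior on σ², the Normal likelihood is conjugate: posterior is Inv-Gamma(α + n/2, β + Σ(xᵢ−μ)²/2).
Σ(xᵢ−μ)² = (-0.41)² + (-2.83)² + (-5.27)² + (5.30)² + (1.92)² + (-3.19)² + (1.73)² + (2.22)² = 85.8237.
Posterior: Inv-Gamma(3.98 + 8/2, 1.54 + 85.8237/2) = Inv-Gamma(7.98, 44.45185).
E[σ²|data] = β/(α−1) = 44.45185/6.98 = 6.3685.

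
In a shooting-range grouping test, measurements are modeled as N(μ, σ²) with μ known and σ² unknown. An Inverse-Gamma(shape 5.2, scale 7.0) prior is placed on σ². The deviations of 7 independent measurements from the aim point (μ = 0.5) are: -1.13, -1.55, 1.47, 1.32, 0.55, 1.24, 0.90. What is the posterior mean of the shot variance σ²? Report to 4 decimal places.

1.5736

With known mean μ and an Inverse-Gamma(α, β) prior on σ², the Normal likelihood is conjugate: posterior is Inv-Gamma(α + n/2, β + Σ(xᵢ−μ)²/2).
Σ(xᵢ−μ)² = (-1.13)² + (-1.55)² + (1.47)² + (1.32)² + (0.55)² + (1.24)² + (0.90)² = 10.2328.
Posterior: Inv-Gamma(5.2 + 7/2, 7.0 + 10.2328/2) = Inv-Gamma(8.70, 12.11640).
E[σ²|data] = β/(α−1) = 12.11640/7.70 = 1.5736.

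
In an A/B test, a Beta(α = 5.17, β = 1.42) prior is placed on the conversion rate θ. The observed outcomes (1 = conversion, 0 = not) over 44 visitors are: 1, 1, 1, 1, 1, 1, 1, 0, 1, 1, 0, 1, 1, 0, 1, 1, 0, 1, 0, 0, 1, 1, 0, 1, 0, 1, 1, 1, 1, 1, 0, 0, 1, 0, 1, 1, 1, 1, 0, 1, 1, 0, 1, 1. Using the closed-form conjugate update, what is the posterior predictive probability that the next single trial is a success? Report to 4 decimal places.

0.7150

The Beta prior is conjugate to a Binomial/Bernoulli likelihood; the update adds successes to α and failures to β.
Posterior: Beta(α+k, β+n−k) = Beta(5.17+31, 1.42+13) = Beta(36.17, 14.42).
For a single future Bernoulli trial, P(success | data) = α/(α+β) = 0.7150.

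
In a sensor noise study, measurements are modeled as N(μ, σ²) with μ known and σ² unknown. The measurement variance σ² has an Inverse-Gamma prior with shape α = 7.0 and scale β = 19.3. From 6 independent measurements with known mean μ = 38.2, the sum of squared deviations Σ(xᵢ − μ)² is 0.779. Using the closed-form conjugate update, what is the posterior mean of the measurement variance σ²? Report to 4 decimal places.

2.1877

With known mean μ and an Inverse-Gamma(α, β) prior on σ², the Normal likelihood is conjugate: posterior is Inv-Gamma(α + n/2, β + Σ(xᵢ−μ)²/2).
Posterior: Inv-Gamma(7.0 + 6/2, 19.3 + 0.779/2) = Inv-Gamma(10.00, 19.6895).
E[σ²|data] = β/(α−1) = 19.6895/9.00 = 2.1877.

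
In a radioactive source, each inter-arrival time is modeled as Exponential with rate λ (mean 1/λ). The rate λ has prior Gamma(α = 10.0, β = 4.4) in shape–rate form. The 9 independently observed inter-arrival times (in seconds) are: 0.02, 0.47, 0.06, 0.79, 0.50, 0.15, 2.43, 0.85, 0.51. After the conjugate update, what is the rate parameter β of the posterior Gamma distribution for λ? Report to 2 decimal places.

With a Gamma(shape α, rate β) prior on the exponential rate λ, the posterior after n observations with total T = Σxᵢ is Gamma(α+n, β+T).
Sum of observations T = 5.78 seconds; n = 9.
Posterior: Gamma(10.0+9, 4.4+5.78) = Gamma(19.0, 10.18).
Posterior β = 10.18.

10.18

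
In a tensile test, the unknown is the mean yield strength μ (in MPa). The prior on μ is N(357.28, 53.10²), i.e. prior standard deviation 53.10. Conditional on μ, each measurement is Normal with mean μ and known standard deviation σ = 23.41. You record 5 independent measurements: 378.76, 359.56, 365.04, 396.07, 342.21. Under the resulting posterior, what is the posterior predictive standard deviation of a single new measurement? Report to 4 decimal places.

25.5643

For Normal data with known variance σ², a Normal(μ₀, σ₀²) prior on μ is conjugate. Posterior precision = 1/σ₀² + n/σ²; posterior mean is the precision-weighted average of μ₀ and x̄.
σ₀² = 53.10² = 2819.61, σ² = 23.41² = 548.0281; σ² + n·σ₀² = 548.0281 + 5·2819.61 = 14646.0781.
Posterior precision = 1/σ₀² + n/σ² = 1/2819.61 + 5/548.0281 = (σ² + n·σ₀²)/(σ₀²σ²) = 14646.0781/(2819.61·548.0281); posterior variance σₙ² = σ₀²σ²/(σ² + n·σ₀²) = 2819.61·548.0281/14646.0781 = 105.504388.
Predictive variance for one new observation = σₙ² + σ² = 2819.61·548.0281/14646.0781 + 548.0281 = σ²·(σ₀² + 14646.0781)/14646.0781 = 548.0281·17465.6881/14646.0781 = 653.532488; SD = √(548.0281·17465.6881/14646.0781) = 25.5643.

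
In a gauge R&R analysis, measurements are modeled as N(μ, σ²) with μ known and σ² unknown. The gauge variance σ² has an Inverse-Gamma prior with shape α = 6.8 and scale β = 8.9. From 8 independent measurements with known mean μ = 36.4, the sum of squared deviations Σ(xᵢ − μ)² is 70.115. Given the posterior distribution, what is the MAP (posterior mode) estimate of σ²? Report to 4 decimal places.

With known mean μ and an Inverse-Gamma(α, β) prior on σ², the Normal likelihood is conjugate: posterior is Inv-Gamma(α + n/2, β + Σ(xᵢ−μ)²/2).
Posterior: Inv-Gamma(6.8 + 8/2, 8.9 + 70.115/2) = Inv-Gamma(10.80, 43.9575).
Mode = β/(α+1) = 43.9575/11.80 = 3.7252.

3.7252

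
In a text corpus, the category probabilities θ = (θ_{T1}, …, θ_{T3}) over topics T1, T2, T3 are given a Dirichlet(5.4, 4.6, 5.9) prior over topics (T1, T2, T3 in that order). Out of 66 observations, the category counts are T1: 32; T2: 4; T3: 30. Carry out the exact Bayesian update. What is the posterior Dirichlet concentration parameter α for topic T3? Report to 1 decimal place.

35.9

The Dirichlet prior is conjugate to the Multinomial likelihood: each posterior αⱼ = prior αⱼ + observed count nⱼ.
Posterior concentration: (37.4, 8.6, 35.9), total = 81.9.
α_{T3} = 5.9 + 30 = 35.9.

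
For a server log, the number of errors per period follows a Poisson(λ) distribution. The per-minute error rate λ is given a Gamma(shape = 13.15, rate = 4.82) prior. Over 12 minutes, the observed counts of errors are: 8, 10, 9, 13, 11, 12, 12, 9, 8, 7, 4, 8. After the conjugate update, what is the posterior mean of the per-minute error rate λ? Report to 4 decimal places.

7.3811

With a Gamma(shape α, rate β) prior, the Poisson likelihood is conjugate: the posterior is Gamma(α + ΣXᵢ, β + n).
Sum of counts S = 111 over n = 12 minutes.
Posterior: Gamma(α+S, β+n) = Gamma(13.15+111, 4.82+12) = Gamma(124.15, 16.82).
Posterior mean = α/β = 124.15/16.82 = 7.3811.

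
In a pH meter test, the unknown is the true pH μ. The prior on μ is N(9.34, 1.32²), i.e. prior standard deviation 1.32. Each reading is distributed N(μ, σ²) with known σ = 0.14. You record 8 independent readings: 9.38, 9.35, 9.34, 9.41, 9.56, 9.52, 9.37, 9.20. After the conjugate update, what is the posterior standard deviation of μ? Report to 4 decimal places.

For Normal data with known variance σ², a Normal(μ₀, σ₀²) prior on μ is conjugate. Posterior precision = 1/σ₀² + n/σ²; posterior mean is the precision-weighted average of μ₀ and x̄.
σ₀² = 1.32² = 1.7424, σ² = 0.14² = 0.0196; σ² + n·σ₀² = 0.0196 + 8·1.7424 = 13.9588.
Posterior precision = 1/σ₀² + n/σ² = 1/1.7424 + 8/0.0196 = (σ² + n·σ₀²)/(σ₀²σ²) = 13.9588/(1.7424·0.0196); posterior variance σₙ² = σ₀²σ²/(σ² + n·σ₀²) = 1.7424·0.0196/13.9588 = 0.002447.
Posterior SD = √σₙ² = √(1.7424·0.0196/13.9588) = 0.0495.

0.0495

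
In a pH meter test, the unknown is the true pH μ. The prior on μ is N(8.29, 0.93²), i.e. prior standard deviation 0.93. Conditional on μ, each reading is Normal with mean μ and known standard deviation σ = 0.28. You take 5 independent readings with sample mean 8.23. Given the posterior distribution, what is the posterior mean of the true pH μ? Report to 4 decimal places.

For Normal data with known variance σ², a Normal(μ₀, σ₀²) prior on μ is conjugate. Posterior precision = 1/σ₀² + n/σ²; posterior mean is the precision-weighted average of μ₀ and x̄.
n·x̄ = 5·8.23 = 41.15.
σ₀² = 0.93² = 0.8649, σ² = 0.28² = 0.0784; σ² + n·σ₀² = 0.0784 + 5·0.8649 = 4.4029.
Posterior mean = (μ₀/σ₀² + n·x̄/σ²)/(1/σ₀² + n/σ²) = (σ²·μ₀ + σ₀²·n·x̄)/(σ² + n·σ₀²) = (0.0784·8.29 + 0.8649·41.15)/4.4029 = 36.240571/4.4029 = 8.2311.

8.2311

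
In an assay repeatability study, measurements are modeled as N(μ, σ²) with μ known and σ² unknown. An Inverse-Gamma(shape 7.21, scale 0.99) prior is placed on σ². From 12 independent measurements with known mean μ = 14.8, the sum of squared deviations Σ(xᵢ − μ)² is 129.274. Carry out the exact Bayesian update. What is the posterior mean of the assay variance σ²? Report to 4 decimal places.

5.3749

With known mean μ and an Inverse-Gamma(α, β) prior on σ², the Normal likelihood is conjugate: posterior is Inv-Gamma(α + n/2, β + Σ(xᵢ−μ)²/2).
Posterior: Inv-Gamma(7.21 + 12/2, 0.99 + 129.274/2) = Inv-Gamma(13.21, 65.6270).
E[σ²|data] = β/(α−1) = 65.6270/12.21 = 5.3749.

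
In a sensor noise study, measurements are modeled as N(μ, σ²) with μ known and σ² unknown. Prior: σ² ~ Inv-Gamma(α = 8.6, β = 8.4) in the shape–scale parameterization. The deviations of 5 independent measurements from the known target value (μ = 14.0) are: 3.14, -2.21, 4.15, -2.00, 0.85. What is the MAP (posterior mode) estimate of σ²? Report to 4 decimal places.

2.2103

With known mean μ and an Inverse-Gamma(α, β) prior on σ², the Normal likelihood is conjugate: posterior is Inv-Gamma(α + n/2, β + Σ(xᵢ−μ)²/2).
Σ(xᵢ−μ)² = (3.14)² + (-2.21)² + (4.15)² + (-2.00)² + (0.85)² = 36.6887.
Posterior: Inv-Gamma(8.6 + 5/2, 8.4 + 36.6887/2) = Inv-Gamma(11.10, 26.74435).
Mode = β/(α+1) = 26.74435/12.10 = 2.2103.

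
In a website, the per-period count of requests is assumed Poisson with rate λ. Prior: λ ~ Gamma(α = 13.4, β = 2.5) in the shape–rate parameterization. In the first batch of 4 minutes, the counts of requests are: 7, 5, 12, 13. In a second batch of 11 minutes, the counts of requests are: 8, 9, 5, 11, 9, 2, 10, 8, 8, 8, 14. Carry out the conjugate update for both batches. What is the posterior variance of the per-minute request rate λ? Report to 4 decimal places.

With a Gamma(shape α, rate β) prior, the Poisson likelihood is conjugate: the posterior is Gamma(α + ΣXᵢ, β + n).
Batch 1: sum of counts S = 37 over n = 4 minutes.
After batch 1: Gamma(α+S, β+n) = Gamma(13.4+37, 2.5+4) = Gamma(50.4, 6.5).
Batch 2: sum of counts S = 92 over n = 11 minutes.
After batch 2: Gamma(α+S, β+n) = Gamma(50.4+92, 6.5+11) = Gamma(142.4, 17.5).
Var = α/β² = 142.4/17.5² = 0.4650.

0.4650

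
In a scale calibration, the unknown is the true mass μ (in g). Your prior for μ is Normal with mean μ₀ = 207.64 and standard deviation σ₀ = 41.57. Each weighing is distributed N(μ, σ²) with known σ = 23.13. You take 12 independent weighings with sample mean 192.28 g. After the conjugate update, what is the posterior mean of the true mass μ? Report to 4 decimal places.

192.6663

For Normal data with known variance σ², a Normal(μ₀, σ₀²) prior on μ is conjugate. Posterior precision = 1/σ₀² + n/σ²; posterior mean is the precision-weighted average of μ₀ and x̄.
n·x̄ = 12·192.28 = 2307.36.
σ₀² = 41.57² = 1728.0649, σ² = 23.13² = 534.9969; σ² + n·σ₀² = 534.9969 + 12·1728.0649 = 21271.7757.
Posterior mean = (μ₀/σ₀² + n·x̄/σ²)/(1/σ₀² + n/σ²) = (σ²·μ₀ + σ₀²·n·x̄)/(σ² + n·σ₀²) = (534.9969·207.64 + 1728.0649·2307.36)/21271.7757 = 4098354.58398/21271.7757 = 192.6663.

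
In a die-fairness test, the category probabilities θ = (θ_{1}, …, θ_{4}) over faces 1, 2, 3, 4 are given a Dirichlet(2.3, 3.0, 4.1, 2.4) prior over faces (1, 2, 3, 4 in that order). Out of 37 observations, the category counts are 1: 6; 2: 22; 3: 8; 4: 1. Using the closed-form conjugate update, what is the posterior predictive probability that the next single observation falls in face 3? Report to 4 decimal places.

0.2480

The Dirichlet prior is conjugate to the Multinomial likelihood: each posterior αⱼ = prior αⱼ + observed count nⱼ.
Posterior concentration: (8.3, 25.0, 12.1, 3.4), total = 48.8.
P(next = 3 | data) = α_{3}/Σα = 0.2480.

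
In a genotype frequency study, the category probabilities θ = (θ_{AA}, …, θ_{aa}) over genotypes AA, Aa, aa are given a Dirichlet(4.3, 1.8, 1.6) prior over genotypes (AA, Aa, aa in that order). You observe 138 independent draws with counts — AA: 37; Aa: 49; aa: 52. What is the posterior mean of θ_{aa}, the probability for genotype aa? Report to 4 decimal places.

The Dirichlet prior is conjugate to the Multinomial likelihood: each posterior αⱼ = prior αⱼ + observed count nⱼ.
Posterior concentration: (41.3, 50.8, 53.6), total = 145.7.
E[θ_{aa}|data] = α_{aa}/Σα = 53.6/145.7 = 0.3679.

0.3679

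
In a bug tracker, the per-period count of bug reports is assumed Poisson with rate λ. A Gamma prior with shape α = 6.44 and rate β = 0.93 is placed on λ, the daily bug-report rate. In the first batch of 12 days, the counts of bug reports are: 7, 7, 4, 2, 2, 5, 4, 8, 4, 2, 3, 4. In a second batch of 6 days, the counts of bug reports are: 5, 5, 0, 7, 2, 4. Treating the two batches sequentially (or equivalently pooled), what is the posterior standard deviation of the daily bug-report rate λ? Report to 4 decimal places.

With a Gamma(shape α, rate β) prior, the Poisson likelihood is conjugate: the posterior is Gamma(α + ΣXᵢ, β + n).
Batch 1: sum of counts S = 52 over n = 12 days.
After batch 1: Gamma(α+S, β+n) = Gamma(6.44+52, 0.93+12) = Gamma(58.44, 12.93).
Batch 2: sum of counts S = 23 over n = 6 days.
After batch 2: Gamma(α+S, β+n) = Gamma(58.44+23, 12.93+6) = Gamma(81.44, 18.93).
SD = √α/β = √81.44/18.93 = 0.4767.

0.4767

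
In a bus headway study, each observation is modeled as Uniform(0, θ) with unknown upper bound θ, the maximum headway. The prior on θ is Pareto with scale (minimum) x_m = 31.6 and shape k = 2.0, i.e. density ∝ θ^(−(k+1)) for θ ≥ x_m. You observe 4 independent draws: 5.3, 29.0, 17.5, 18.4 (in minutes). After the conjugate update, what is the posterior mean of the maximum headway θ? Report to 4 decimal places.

37.9200

A Pareto(scale x_m, shape k) prior on the upper bound θ of Uniform(0, θ) is conjugate: posterior is Pareto(max(x_m, max xᵢ), k + n).
Sample maximum = 29.0; prior scale x_m = 31.6 → posterior scale = max = 31.6.
Posterior shape = 2.0 + 4 = 6.0.
E[θ|data] = k·x_m/(k−1) = 6.0·31.6/5.0 = 37.9200.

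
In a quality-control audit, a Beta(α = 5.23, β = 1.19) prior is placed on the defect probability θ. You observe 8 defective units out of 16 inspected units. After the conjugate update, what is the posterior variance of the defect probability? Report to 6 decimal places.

The Beta prior is conjugate to a Binomial/Bernoulli likelihood; the update adds successes to α and failures to β.
Posterior: Beta(α+k, β+n−k) = Beta(5.23+8, 1.19+8) = Beta(13.23, 9.19).
Var = αβ/((α+β)²(α+β+1)) = 13.23·9.19/(22.42²·23.42) = 0.010328.

0.010328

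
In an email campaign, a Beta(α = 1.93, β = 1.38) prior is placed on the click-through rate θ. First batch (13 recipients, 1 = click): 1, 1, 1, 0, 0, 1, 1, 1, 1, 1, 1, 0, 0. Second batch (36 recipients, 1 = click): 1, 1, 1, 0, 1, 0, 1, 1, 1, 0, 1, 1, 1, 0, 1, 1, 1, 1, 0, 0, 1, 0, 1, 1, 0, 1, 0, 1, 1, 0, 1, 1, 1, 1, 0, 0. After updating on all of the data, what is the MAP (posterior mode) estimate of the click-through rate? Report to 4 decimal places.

0.6744

The Beta prior is conjugate to a Binomial/Bernoulli likelihood; the update adds successes to α and failures to β.
After batch 1: Beta(1.93+9, 1.38+4) = Beta(10.93, 5.38).
After batch 2: Beta(10.93+24, 5.38+12) = Beta(34.93, 17.38).
Mode of Beta(a,b) for a,b>1 is (a−1)/(a+b−2) = 33.93/50.31 = 0.6744.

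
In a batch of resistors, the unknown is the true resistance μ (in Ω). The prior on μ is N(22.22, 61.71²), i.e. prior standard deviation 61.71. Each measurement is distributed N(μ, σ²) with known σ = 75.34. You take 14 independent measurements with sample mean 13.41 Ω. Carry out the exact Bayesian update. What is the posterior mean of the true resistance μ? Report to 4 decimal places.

For Normal data with known variance σ², a Normal(μ₀, σ₀²) prior on μ is conjugate. Posterior precision = 1/σ₀² + n/σ²; posterior mean is the precision-weighted average of μ₀ and x̄.
n·x̄ = 14·13.41 = 187.74.
σ₀² = 61.71² = 3808.1241, σ² = 75.34² = 5676.1156; σ² + n·σ₀² = 5676.1156 + 14·3808.1241 = 58989.853.
Posterior mean = (μ₀/σ₀² + n·x̄/σ²)/(1/σ₀² + n/σ²) = (σ²·μ₀ + σ₀²·n·x̄)/(σ² + n·σ₀²) = (5676.1156·22.22 + 3808.1241·187.74)/58989.853 = 841060.507166/58989.853 = 14.2577.

14.2577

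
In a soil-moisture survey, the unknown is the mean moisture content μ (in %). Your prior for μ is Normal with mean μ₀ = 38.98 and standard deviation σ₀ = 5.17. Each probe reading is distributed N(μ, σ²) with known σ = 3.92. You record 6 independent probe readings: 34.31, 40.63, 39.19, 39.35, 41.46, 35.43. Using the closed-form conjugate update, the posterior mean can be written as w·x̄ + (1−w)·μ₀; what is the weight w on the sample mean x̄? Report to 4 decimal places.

0.9126

For Normal data with known variance σ², a Normal(μ₀, σ₀²) prior on μ is conjugate. Posterior precision = 1/σ₀² + n/σ²; posterior mean is the precision-weighted average of μ₀ and x̄.
σ₀² = 5.17² = 26.7289, σ² = 3.92² = 15.3664. Prior precision 1/σ₀² = 1/26.7289; data precision n/σ² = 6/15.3664.
w = (n/σ²)/(1/σ₀² + n/σ²) = n·σ₀²/(σ² + n·σ₀²) = 6·26.7289/(15.3664 + 6·26.7289) = 160.3734/175.7398 = 0.9126.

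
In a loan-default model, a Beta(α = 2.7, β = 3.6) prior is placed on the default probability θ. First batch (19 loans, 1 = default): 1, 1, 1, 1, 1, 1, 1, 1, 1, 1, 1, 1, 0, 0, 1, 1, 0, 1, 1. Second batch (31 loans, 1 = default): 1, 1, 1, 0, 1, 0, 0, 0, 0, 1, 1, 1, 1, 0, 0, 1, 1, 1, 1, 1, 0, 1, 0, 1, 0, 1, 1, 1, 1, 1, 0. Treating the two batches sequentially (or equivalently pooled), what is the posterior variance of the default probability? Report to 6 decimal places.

The Beta prior is conjugate to a Binomial/Bernoulli likelihood; the update adds successes to α and failures to β.
After batch 1: Beta(2.7+16, 3.6+3) = Beta(18.7, 6.6).
After batch 2: Beta(18.7+20, 6.6+11) = Beta(38.7, 17.6).
Var = αβ/((α+β)²(α+β+1)) = 38.7·17.6/(56.3²·57.3) = 0.003750.

0.003750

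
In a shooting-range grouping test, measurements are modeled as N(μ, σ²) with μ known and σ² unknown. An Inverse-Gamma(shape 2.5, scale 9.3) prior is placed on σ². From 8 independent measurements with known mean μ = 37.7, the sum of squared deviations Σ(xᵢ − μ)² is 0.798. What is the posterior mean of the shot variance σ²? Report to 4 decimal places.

With known mean μ and an Inverse-Gamma(α, β) prior on σ², the Normal likelihood is conjugate: posterior is Inv-Gamma(α + n/2, β + Σ(xᵢ−μ)²/2).
Posterior: Inv-Gamma(2.5 + 8/2, 9.3 + 0.798/2) = Inv-Gamma(6.50, 9.6990).
E[σ²|data] = β/(α−1) = 9.6990/5.50 = 1.7635.

1.7635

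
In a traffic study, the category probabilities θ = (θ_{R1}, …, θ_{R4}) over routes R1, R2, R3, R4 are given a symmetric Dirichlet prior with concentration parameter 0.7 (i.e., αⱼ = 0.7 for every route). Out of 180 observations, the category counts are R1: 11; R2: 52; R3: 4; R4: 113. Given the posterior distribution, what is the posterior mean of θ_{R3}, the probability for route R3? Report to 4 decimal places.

The Dirichlet prior is conjugate to the Multinomial likelihood: each posterior αⱼ = prior αⱼ + observed count nⱼ.
Posterior concentration: (11.7, 52.7, 4.7, 113.7), total = 182.8.
E[θ_{R3}|data] = α_{R3}/Σα = 4.7/182.8 = 0.0257.

0.0257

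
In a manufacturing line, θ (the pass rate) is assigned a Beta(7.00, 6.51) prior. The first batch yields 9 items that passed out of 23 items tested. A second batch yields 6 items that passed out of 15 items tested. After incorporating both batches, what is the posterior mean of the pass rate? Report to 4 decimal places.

The Beta prior is conjugate to a Binomial/Bernoulli likelihood; the update adds successes to α and failures to β.
After batch 1: Beta(7.00+9, 6.51+14) = Beta(16.00, 20.51).
After batch 2: Beta(16.00+6, 20.51+9) = Beta(22.00, 29.51).
Posterior mean = α/(α+β) = 22.00/51.51 = 0.4271.

0.4271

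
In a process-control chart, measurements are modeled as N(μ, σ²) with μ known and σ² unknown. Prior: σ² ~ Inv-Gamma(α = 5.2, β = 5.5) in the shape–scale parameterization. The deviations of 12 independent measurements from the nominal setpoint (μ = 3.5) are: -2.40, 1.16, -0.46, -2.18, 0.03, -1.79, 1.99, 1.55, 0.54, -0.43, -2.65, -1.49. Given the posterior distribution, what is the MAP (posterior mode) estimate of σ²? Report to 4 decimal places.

With known mean μ and an Inverse-Gamma(α, β) prior on σ², the Normal likelihood is conjugate: posterior is Inv-Gamma(α + n/2, β + Σ(xᵢ−μ)²/2).
Σ(xᵢ−μ)² = (-2.40)² + (1.16)² + (-0.46)² + (-2.18)² + (0.03)² + (-1.79)² + (1.99)² + (1.55)² + (0.54)² + (-0.43)² + (-2.65)² + (-1.49)² = 31.3563.
Posterior: Inv-Gamma(5.2 + 12/2, 5.5 + 31.3563/2) = Inv-Gamma(11.20, 21.17815).
Mode = β/(α+1) = 21.17815/12.20 = 1.7359.

1.7359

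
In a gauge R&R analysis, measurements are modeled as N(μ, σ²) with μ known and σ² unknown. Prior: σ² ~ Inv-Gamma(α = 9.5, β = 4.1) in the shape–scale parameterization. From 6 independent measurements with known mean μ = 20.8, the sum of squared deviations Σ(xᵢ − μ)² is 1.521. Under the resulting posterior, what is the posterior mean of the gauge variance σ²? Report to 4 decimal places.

With known mean μ and an Inverse-Gamma(α, β) prior on σ², the Normal likelihood is conjugate: posterior is Inv-Gamma(α + n/2, β + Σ(xᵢ−μ)²/2).
Posterior: Inv-Gamma(9.5 + 6/2, 4.1 + 1.521/2) = Inv-Gamma(12.50, 4.8605).
E[σ²|data] = β/(α−1) = 4.8605/11.50 = 0.4227.

0.4227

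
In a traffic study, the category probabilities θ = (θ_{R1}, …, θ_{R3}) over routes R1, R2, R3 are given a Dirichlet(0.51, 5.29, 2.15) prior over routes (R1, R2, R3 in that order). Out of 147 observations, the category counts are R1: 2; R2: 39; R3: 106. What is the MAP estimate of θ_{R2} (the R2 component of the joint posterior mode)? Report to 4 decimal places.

0.2849

The Dirichlet prior is conjugate to the Multinomial likelihood: each posterior αⱼ = prior αⱼ + observed count nⱼ.
Posterior concentration: (2.51, 44.29, 108.15), total = 154.95.
Joint mode component: (α_{R2}−1)/(Σα−K) = 43.29/151.95 = 0.2849.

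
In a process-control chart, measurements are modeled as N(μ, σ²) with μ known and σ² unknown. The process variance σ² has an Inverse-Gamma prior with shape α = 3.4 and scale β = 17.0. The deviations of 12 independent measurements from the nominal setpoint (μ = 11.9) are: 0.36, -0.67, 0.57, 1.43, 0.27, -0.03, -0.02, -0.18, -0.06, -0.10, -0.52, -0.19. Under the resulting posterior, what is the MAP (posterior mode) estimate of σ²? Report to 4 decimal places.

With known mean μ and an Inverse-Gamma(α, β) prior on σ², the Normal likelihood is conjugate: posterior is Inv-Gamma(α + n/2, β + Σ(xᵢ−μ)²/2).
Σ(xᵢ−μ)² = (0.36)² + (-0.67)² + (0.57)² + (1.43)² + (0.27)² + (-0.03)² + (-0.02)² + (-0.18)² + (-0.06)² + (-0.10)² + (-0.52)² + (-0.19)² = 3.3750.
Posterior: Inv-Gamma(3.4 + 12/2, 17.0 + 3.3750/2) = Inv-Gamma(9.40, 18.68750).
Mode = β/(α+1) = 18.68750/10.40 = 1.7969.

1.7969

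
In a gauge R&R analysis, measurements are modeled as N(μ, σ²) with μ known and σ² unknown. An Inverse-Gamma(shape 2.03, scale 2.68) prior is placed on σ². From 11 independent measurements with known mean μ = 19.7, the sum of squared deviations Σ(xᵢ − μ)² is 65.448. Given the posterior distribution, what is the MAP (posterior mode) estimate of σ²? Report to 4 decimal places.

4.1505

With known mean μ and an Inverse-Gamma(α, β) prior on σ², the Normal likelihood is conjugate: posterior is Inv-Gamma(α + n/2, β + Σ(xᵢ−μ)²/2).
Posterior: Inv-Gamma(2.03 + 11/2, 2.68 + 65.448/2) = Inv-Gamma(7.53, 35.4040).
Mode = β/(α+1) = 35.4040/8.53 = 4.1505.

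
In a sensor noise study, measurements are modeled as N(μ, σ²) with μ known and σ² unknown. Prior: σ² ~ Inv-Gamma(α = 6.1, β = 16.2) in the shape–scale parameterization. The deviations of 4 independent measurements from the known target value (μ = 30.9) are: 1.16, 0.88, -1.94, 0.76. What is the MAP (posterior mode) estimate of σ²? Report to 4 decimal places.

With known mean μ and an Inverse-Gamma(α, β) prior on σ², the Normal likelihood is conjugate: posterior is Inv-Gamma(α + n/2, β + Σ(xᵢ−μ)²/2).
Σ(xᵢ−μ)² = (1.16)² + (0.88)² + (-1.94)² + (0.76)² = 6.4612.
Posterior: Inv-Gamma(6.1 + 4/2, 16.2 + 6.4612/2) = Inv-Gamma(8.10, 19.43060).
Mode = β/(α+1) = 19.43060/9.10 = 2.1352.

2.1352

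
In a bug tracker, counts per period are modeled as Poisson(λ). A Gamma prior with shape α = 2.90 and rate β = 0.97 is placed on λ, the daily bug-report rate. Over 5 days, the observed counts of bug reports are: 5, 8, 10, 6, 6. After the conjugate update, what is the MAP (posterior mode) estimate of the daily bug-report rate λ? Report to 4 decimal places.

With a Gamma(shape α, rate β) prior, the Poisson likelihood is conjugate: the posterior is Gamma(α + ΣXᵢ, β + n).
Sum of counts S = 35 over n = 5 days.
Posterior: Gamma(α+S, β+n) = Gamma(2.90+35, 0.97+5) = Gamma(37.90, 5.97).
Mode of Gamma(α,β) for α≥1 is (α−1)/β = 36.90/5.97 = 6.1809.

6.1809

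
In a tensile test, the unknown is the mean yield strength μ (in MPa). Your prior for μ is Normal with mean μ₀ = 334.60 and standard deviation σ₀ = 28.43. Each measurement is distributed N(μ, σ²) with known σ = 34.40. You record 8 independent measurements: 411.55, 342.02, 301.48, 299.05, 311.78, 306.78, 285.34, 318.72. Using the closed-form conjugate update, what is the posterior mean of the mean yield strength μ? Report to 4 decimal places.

324.0253

For Normal data with known variance σ², a Normal(μ₀, σ₀²) prior on μ is conjugate. Posterior precision = 1/σ₀² + n/σ²; posterior mean is the precision-weighted average of μ₀ and x̄.
Σxᵢ = 411.55 + 342.02 + 301.48 + 299.05 + 311.78 + 306.78 + 285.34 + 318.72 = 2576.72, so n·x̄ = 2576.72.
σ₀² = 28.43² = 808.2649, σ² = 34.40² = 1183.36; σ² + n·σ₀² = 1183.36 + 8·808.2649 = 7649.4792.
Posterior mean = (μ₀/σ₀² + n·x̄/σ²)/(1/σ₀² + n/σ²) = (σ²·μ₀ + σ₀²·n·x̄)/(σ² + n·σ₀²) = (1183.36·334.60 + 808.2649·2576.72)/7649.4792 = 2478624.589128/7649.4792 = 324.0253.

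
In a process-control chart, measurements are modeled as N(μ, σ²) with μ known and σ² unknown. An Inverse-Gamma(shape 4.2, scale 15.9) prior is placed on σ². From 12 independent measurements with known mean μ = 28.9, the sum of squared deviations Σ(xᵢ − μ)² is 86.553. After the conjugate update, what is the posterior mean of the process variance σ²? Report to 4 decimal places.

6.4322

With known mean μ and an Inverse-Gamma(α, β) prior on σ², the Normal likelihood is conjugate: posterior is Inv-Gamma(α + n/2, β + Σ(xᵢ−μ)²/2).
Posterior: Inv-Gamma(4.2 + 12/2, 15.9 + 86.553/2) = Inv-Gamma(10.20, 59.1765).
E[σ²|data] = β/(α−1) = 59.1765/9.20 = 6.4322.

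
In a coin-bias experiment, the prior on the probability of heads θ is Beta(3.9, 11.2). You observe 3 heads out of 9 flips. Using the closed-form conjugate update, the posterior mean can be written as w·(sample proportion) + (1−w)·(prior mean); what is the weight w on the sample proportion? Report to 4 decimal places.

The Beta prior is conjugate to a Binomial/Bernoulli likelihood; the update adds successes to α and failures to β.
Posterior mean = (α₀+k)/(α₀+β₀+n) = [n/(α₀+β₀+n)]·(k/n) + [(α₀+β₀)/(α₀+β₀+n)]·α₀/(α₀+β₀), so only n and the prior enter the weight.
The weight on the data is w = n/(α₀+β₀+n) = 9/(3.9+11.2+9) = 9/24.1 = 0.3734.

0.3734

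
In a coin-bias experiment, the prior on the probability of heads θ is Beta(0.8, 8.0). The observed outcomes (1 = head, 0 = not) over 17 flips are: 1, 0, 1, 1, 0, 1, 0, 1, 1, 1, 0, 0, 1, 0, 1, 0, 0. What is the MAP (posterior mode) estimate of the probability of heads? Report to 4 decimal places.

The Beta prior is conjugate to a Binomial/Bernoulli likelihood; the update adds successes to α and failures to β.
Posterior: Beta(α+k, β+n−k) = Beta(0.8+9, 8.0+8) = Beta(9.8, 16.0).
Mode of Beta(a,b) for a,b>1 is (a−1)/(a+b−2) = 8.8/23.8 = 0.3697.

0.3697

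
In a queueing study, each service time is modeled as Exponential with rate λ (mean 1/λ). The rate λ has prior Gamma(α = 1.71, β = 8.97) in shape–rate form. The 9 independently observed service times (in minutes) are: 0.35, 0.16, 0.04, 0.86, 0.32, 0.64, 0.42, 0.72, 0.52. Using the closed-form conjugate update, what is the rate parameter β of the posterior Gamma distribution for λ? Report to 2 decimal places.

13.00

With a Gamma(shape α, rate β) prior on the exponential rate λ, the posterior after n observations with total T = Σxᵢ is Gamma(α+n, β+T).
Sum of observations T = 4.03 minutes; n = 9.
Posterior: Gamma(1.71+9, 8.97+4.03) = Gamma(10.71, 13.00).
Posterior β = 13.00.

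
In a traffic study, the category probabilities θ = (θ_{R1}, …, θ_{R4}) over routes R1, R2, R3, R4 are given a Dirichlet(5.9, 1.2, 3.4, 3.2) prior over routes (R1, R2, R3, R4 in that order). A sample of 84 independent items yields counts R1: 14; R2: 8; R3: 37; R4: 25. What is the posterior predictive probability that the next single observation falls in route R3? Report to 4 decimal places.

The Dirichlet prior is conjugate to the Multinomial likelihood: each posterior αⱼ = prior αⱼ + observed count nⱼ.
Posterior concentration: (19.9, 9.2, 40.4, 28.2), total = 97.7.
P(next = R3 | data) = α_{R3}/Σα = 0.4135.

0.4135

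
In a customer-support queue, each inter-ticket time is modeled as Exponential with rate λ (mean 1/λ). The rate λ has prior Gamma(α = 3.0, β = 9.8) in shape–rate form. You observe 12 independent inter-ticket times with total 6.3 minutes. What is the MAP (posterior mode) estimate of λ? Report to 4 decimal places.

0.8696

With a Gamma(shape α, rate β) prior on the exponential rate λ, the posterior after n observations with total T = Σxᵢ is Gamma(α+n, β+T).
Posterior: Gamma(3.0+12, 9.8+6.3) = Gamma(15.0, 16.1).
Mode = (α−1)/β = 0.8696.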